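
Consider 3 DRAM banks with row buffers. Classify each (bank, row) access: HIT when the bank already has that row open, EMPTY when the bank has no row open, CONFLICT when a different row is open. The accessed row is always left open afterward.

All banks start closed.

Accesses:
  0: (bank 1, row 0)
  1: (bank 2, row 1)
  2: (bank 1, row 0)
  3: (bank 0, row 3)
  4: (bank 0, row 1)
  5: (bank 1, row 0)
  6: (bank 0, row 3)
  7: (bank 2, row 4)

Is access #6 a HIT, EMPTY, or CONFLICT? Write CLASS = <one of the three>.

CLASS = CONFLICT

#0 (1,0) E
#1 (2,1) E
#2 (1,0) H  (was 0)
#3 (0,3) E
#4 (0,1) C  (was 3)
#5 (1,0) H  (was 0)
#6 (0,3) C  (was 1)
#7 (2,4) C  (was 1)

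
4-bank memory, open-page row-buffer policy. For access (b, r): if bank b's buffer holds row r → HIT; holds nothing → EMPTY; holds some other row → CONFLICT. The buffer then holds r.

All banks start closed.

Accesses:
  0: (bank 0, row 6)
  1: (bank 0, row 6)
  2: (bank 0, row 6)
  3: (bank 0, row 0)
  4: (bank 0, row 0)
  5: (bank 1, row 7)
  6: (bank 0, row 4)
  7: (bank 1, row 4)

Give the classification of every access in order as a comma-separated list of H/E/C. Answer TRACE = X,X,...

TRACE = E,H,H,C,H,E,C,C

step 0: bank0 None->6 [EMPTY]
step 1: bank0 6->6 [HIT]
step 2: bank0 6->6 [HIT]
step 3: bank0 6->0 [CONFLICT]
step 4: bank0 0->0 [HIT]
step 5: bank1 None->7 [EMPTY]
step 6: bank0 0->4 [CONFLICT]
step 7: bank1 7->4 [CONFLICT]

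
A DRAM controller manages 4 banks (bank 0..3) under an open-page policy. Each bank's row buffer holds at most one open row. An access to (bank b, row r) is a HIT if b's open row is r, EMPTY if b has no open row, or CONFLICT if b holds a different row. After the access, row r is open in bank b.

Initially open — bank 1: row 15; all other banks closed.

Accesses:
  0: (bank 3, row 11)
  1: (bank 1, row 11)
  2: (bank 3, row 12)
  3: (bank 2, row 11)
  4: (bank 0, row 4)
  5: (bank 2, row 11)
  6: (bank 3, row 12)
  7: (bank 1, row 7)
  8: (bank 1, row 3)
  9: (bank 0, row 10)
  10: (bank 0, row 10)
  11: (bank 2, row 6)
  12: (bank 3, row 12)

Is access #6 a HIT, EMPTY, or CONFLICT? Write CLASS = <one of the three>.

CLASS = HIT

0: bank 3 row 11 — prev None → EMPTY
1: bank 1 row 11 — prev 15 → CONFLICT
2: bank 3 row 12 — prev 11 → CONFLICT
3: bank 2 row 11 — prev None → EMPTY
4: bank 0 row 4 — prev None → EMPTY
5: bank 2 row 11 — prev 11 → HIT
6: bank 3 row 12 — prev 12 → HIT
7: bank 1 row 7 — prev 11 → CONFLICT
8: bank 1 row 3 — prev 7 → CONFLICT
9: bank 0 row 10 — prev 4 → CONFLICT
10: bank 0 row 10 — prev 10 → HIT
11: bank 2 row 6 — prev 11 → CONFLICT
12: bank 3 row 12 — prev 12 → HIT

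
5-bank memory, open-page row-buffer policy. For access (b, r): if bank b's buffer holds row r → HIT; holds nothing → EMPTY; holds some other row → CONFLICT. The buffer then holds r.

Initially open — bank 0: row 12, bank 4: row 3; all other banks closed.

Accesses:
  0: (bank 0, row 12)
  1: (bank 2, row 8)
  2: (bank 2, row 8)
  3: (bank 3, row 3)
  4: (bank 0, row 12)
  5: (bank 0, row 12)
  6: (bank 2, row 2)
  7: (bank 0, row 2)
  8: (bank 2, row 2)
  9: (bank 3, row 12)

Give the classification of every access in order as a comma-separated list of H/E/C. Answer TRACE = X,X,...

step 0: bank0 12->12 [HIT]
step 1: bank2 None->8 [EMPTY]
step 2: bank2 8->8 [HIT]
step 3: bank3 None->3 [EMPTY]
step 4: bank0 12->12 [HIT]
step 5: bank0 12->12 [HIT]
step 6: bank2 8->2 [CONFLICT]
step 7: bank0 12->2 [CONFLICT]
step 8: bank2 2->2 [HIT]
step 9: bank3 3->12 [CONFLICT]

TRACE = H,E,H,E,H,H,C,C,H,C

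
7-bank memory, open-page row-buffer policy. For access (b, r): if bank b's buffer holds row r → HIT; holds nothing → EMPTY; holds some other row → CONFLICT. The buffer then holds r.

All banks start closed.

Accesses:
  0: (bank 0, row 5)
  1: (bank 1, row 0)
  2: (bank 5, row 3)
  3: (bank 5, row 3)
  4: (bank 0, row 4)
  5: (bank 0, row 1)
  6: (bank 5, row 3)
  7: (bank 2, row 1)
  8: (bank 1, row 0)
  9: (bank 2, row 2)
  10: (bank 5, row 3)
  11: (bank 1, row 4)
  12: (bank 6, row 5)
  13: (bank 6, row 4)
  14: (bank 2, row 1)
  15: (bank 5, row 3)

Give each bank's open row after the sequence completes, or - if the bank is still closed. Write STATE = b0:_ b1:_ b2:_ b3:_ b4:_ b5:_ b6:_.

STATE = b0:1 b1:4 b2:1 b3:- b4:- b5:3 b6:4

  [0] b0 r5: no row ⇒ E
  [1] b1 r0: no row ⇒ E
  [2] b5 r3: no row ⇒ E
  [3] b5 r3: had r3 ⇒ H
  [4] b0 r4: had r5 ⇒ C
  [5] b0 r1: had r4 ⇒ C
  [6] b5 r3: had r3 ⇒ H
  [7] b2 r1: no row ⇒ E
  [8] b1 r0: had r0 ⇒ H
  [9] b2 r2: had r1 ⇒ C
  [10] b5 r3: had r3 ⇒ H
  [11] b1 r4: had r0 ⇒ C
  [12] b6 r5: no row ⇒ E
  [13] b6 r4: had r5 ⇒ C
  [14] b2 r1: had r2 ⇒ C
  [15] b5 r3: had r3 ⇒ H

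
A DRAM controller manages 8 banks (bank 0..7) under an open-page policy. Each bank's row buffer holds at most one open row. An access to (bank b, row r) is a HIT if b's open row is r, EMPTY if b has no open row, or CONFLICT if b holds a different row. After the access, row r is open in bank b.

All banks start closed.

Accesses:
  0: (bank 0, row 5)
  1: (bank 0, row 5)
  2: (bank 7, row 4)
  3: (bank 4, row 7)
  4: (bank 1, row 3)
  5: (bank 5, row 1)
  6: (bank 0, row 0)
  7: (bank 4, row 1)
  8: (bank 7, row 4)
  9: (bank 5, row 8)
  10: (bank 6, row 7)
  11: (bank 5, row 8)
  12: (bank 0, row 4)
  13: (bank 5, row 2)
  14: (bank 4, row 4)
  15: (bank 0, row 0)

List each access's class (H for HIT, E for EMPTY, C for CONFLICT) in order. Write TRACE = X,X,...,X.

step 0: bank0 None->5 [EMPTY]
step 1: bank0 5->5 [HIT]
step 2: bank7 None->4 [EMPTY]
step 3: bank4 None->7 [EMPTY]
step 4: bank1 None->3 [EMPTY]
step 5: bank5 None->1 [EMPTY]
step 6: bank0 5->0 [CONFLICT]
step 7: bank4 7->1 [CONFLICT]
step 8: bank7 4->4 [HIT]
step 9: bank5 1->8 [CONFLICT]
step 10: bank6 None->7 [EMPTY]
step 11: bank5 8->8 [HIT]
step 12: bank0 0->4 [CONFLICT]
step 13: bank5 8->2 [CONFLICT]
step 14: bank4 1->4 [CONFLICT]
step 15: bank0 4->0 [CONFLICT]

TRACE = E,H,E,E,E,E,C,C,H,C,E,H,C,C,C,C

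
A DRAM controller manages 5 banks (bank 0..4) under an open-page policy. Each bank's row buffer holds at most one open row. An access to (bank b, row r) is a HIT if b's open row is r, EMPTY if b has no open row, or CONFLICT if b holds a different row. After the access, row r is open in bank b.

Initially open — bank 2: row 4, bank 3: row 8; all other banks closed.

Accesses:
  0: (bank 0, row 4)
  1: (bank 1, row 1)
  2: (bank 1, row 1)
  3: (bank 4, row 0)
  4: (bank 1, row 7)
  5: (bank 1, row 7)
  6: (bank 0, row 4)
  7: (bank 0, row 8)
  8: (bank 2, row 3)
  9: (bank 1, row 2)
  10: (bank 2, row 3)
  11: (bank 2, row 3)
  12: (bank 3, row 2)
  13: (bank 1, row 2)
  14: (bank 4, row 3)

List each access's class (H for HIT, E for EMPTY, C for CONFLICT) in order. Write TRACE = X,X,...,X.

TRACE = E,E,H,E,C,H,H,C,C,C,H,H,C,H,C

0: bank 0 row 4 — prev None → EMPTY
1: bank 1 row 1 — prev None → EMPTY
2: bank 1 row 1 — prev 1 → HIT
3: bank 4 row 0 — prev None → EMPTY
4: bank 1 row 7 — prev 1 → CONFLICT
5: bank 1 row 7 — prev 7 → HIT
6: bank 0 row 4 — prev 4 → HIT
7: bank 0 row 8 — prev 4 → CONFLICT
8: bank 2 row 3 — prev 4 → CONFLICT
9: bank 1 row 2 — prev 7 → CONFLICT
10: bank 2 row 3 — prev 3 → HIT
11: bank 2 row 3 — prev 3 → HIT
12: bank 3 row 2 — prev 8 → CONFLICT
13: bank 1 row 2 — prev 2 → HIT
14: bank 4 row 3 — prev 0 → CONFLICT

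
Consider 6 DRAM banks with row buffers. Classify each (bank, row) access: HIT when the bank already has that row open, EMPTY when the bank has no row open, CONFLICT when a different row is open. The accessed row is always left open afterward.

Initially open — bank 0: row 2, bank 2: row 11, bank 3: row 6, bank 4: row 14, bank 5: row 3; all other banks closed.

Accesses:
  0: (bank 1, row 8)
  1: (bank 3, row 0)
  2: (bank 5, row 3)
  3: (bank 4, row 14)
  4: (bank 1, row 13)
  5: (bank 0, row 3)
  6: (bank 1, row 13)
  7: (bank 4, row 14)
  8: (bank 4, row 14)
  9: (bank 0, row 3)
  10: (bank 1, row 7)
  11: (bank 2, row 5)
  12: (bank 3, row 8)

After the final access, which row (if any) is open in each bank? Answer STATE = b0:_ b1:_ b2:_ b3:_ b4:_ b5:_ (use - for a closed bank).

STATE = b0:3 b1:7 b2:5 b3:8 b4:14 b5:3

  [0] b1 r8: no row ⇒ E
  [1] b3 r0: had r6 ⇒ C
  [2] b5 r3: had r3 ⇒ H
  [3] b4 r14: had r14 ⇒ H
  [4] b1 r13: had r8 ⇒ C
  [5] b0 r3: had r2 ⇒ C
  [6] b1 r13: had r13 ⇒ H
  [7] b4 r14: had r14 ⇒ H
  [8] b4 r14: had r14 ⇒ H
  [9] b0 r3: had r3 ⇒ H
  [10] b1 r7: had r13 ⇒ C
  [11] b2 r5: had r11 ⇒ C
  [12] b3 r8: had r0 ⇒ C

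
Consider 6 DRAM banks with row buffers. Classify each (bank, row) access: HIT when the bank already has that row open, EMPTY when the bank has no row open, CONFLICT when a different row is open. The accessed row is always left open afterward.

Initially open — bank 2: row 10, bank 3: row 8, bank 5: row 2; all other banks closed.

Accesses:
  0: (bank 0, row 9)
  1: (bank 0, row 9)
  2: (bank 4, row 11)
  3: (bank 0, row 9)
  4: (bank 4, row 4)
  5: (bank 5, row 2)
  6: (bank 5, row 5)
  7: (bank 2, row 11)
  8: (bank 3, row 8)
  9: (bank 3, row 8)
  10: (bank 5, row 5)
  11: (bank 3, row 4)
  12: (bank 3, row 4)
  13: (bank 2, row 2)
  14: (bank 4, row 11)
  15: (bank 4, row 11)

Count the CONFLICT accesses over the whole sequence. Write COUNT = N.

step 0: bank0 None->9 [EMPTY]
step 1: bank0 9->9 [HIT]
step 2: bank4 None->11 [EMPTY]
step 3: bank0 9->9 [HIT]
step 4: bank4 11->4 [CONFLICT]
step 5: bank5 2->2 [HIT]
step 6: bank5 2->5 [CONFLICT]
step 7: bank2 10->11 [CONFLICT]
step 8: bank3 8->8 [HIT]
step 9: bank3 8->8 [HIT]
step 10: bank5 5->5 [HIT]
step 11: bank3 8->4 [CONFLICT]
step 12: bank3 4->4 [HIT]
step 13: bank2 11->2 [CONFLICT]
step 14: bank4 4->11 [CONFLICT]
step 15: bank4 11->11 [HIT]

COUNT = 6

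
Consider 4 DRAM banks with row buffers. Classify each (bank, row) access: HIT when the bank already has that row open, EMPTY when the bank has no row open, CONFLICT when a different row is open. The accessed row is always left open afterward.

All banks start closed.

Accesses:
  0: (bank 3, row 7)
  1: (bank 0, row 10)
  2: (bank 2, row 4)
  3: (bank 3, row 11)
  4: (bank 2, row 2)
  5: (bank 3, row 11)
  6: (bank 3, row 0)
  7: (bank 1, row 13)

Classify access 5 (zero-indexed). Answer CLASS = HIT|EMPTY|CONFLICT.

CLASS = HIT

#0 (3,7) E
#1 (0,10) E
#2 (2,4) E
#3 (3,11) C  (was 7)
#4 (2,2) C  (was 4)
#5 (3,11) H  (was 11)
#6 (3,0) C  (was 11)
#7 (1,13) E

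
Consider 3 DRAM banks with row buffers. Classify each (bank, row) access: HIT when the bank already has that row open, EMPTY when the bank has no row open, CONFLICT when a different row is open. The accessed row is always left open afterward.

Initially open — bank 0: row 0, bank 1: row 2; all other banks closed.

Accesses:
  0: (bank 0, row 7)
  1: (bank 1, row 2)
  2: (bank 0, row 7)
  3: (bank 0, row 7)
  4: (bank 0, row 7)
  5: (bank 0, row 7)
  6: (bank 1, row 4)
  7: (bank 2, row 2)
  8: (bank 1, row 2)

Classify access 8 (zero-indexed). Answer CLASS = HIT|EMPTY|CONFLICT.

CLASS = CONFLICT

step 0: bank0 0->7 [CONFLICT]
step 1: bank1 2->2 [HIT]
step 2: bank0 7->7 [HIT]
step 3: bank0 7->7 [HIT]
step 4: bank0 7->7 [HIT]
step 5: bank0 7->7 [HIT]
step 6: bank1 2->4 [CONFLICT]
step 7: bank2 None->2 [EMPTY]
step 8: bank1 4->2 [CONFLICT]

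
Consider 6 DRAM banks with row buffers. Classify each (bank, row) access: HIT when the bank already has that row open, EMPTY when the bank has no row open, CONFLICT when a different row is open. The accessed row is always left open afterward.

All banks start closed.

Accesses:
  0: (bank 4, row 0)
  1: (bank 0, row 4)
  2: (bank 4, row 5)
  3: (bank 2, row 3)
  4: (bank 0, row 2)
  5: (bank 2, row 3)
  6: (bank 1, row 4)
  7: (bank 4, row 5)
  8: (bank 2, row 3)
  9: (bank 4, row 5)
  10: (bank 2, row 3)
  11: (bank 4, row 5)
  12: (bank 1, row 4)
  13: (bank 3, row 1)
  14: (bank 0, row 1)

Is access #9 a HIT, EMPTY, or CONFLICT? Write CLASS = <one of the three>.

step 0: bank4 None->0 [EMPTY]
step 1: bank0 None->4 [EMPTY]
step 2: bank4 0->5 [CONFLICT]
step 3: bank2 None->3 [EMPTY]
step 4: bank0 4->2 [CONFLICT]
step 5: bank2 3->3 [HIT]
step 6: bank1 None->4 [EMPTY]
step 7: bank4 5->5 [HIT]
step 8: bank2 3->3 [HIT]
step 9: bank4 5->5 [HIT]
step 10: bank2 3->3 [HIT]
step 11: bank4 5->5 [HIT]
step 12: bank1 4->4 [HIT]
step 13: bank3 None->1 [EMPTY]
step 14: bank0 2->1 [CONFLICT]

CLASS = HIT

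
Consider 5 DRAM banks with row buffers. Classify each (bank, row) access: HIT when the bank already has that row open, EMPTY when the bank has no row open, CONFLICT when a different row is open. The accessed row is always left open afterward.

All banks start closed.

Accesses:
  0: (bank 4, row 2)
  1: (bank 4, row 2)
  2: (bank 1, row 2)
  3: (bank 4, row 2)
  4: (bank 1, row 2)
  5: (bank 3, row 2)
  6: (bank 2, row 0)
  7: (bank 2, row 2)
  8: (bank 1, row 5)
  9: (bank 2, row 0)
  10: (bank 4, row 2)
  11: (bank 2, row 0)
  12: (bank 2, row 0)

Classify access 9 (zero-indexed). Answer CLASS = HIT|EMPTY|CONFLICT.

CLASS = CONFLICT

  [0] b4 r2: no row ⇒ E
  [1] b4 r2: had r2 ⇒ H
  [2] b1 r2: no row ⇒ E
  [3] b4 r2: had r2 ⇒ H
  [4] b1 r2: had r2 ⇒ H
  [5] b3 r2: no row ⇒ E
  [6] b2 r0: no row ⇒ E
  [7] b2 r2: had r0 ⇒ C
  [8] b1 r5: had r2 ⇒ C
  [9] b2 r0: had r2 ⇒ C
  [10] b4 r2: had r2 ⇒ H
  [11] b2 r0: had r0 ⇒ H
  [12] b2 r0: had r0 ⇒ H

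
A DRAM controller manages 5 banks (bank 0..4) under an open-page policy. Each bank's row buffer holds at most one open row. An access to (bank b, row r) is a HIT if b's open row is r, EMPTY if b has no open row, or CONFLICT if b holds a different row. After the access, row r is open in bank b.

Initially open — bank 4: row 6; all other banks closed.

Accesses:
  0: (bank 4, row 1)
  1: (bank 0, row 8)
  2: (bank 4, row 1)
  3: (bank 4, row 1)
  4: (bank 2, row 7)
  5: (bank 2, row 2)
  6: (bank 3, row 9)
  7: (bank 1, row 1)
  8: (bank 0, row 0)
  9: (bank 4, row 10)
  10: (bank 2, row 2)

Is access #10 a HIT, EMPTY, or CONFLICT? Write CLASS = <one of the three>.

CLASS = HIT

0: bank 4 row 1 — prev 6 → CONFLICT
1: bank 0 row 8 — prev None → EMPTY
2: bank 4 row 1 — prev 1 → HIT
3: bank 4 row 1 — prev 1 → HIT
4: bank 2 row 7 — prev None → EMPTY
5: bank 2 row 2 — prev 7 → CONFLICT
6: bank 3 row 9 — prev None → EMPTY
7: bank 1 row 1 — prev None → EMPTY
8: bank 0 row 0 — prev 8 → CONFLICT
9: bank 4 row 10 — prev 1 → CONFLICT
10: bank 2 row 2 — prev 2 → HIT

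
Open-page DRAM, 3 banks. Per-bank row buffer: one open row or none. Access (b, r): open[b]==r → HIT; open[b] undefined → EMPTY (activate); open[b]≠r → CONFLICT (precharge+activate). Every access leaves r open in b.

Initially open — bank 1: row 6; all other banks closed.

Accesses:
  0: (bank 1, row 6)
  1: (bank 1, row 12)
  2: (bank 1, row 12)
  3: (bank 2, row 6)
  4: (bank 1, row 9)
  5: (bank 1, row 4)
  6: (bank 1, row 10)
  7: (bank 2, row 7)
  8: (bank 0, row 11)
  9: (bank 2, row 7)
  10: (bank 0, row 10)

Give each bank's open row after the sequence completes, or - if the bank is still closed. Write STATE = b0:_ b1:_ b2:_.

  [0] b1 r6: had r6 ⇒ H
  [1] b1 r12: had r6 ⇒ C
  [2] b1 r12: had r12 ⇒ H
  [3] b2 r6: no row ⇒ E
  [4] b1 r9: had r12 ⇒ C
  [5] b1 r4: had r9 ⇒ C
  [6] b1 r10: had r4 ⇒ C
  [7] b2 r7: had r6 ⇒ C
  [8] b0 r11: no row ⇒ E
  [9] b2 r7: had r7 ⇒ H
  [10] b0 r10: had r11 ⇒ C

STATE = b0:10 b1:10 b2:7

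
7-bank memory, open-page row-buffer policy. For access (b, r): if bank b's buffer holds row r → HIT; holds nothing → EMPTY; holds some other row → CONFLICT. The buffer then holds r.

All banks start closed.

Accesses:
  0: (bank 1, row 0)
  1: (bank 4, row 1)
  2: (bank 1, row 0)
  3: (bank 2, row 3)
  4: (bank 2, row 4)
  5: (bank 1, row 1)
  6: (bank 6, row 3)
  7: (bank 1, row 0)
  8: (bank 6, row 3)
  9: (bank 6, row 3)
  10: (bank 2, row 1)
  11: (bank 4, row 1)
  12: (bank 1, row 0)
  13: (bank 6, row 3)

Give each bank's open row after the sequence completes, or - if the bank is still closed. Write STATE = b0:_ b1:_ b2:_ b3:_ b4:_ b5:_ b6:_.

#0 (1,0) E
#1 (4,1) E
#2 (1,0) H  (was 0)
#3 (2,3) E
#4 (2,4) C  (was 3)
#5 (1,1) C  (was 0)
#6 (6,3) E
#7 (1,0) C  (was 1)
#8 (6,3) H  (was 3)
#9 (6,3) H  (was 3)
#10 (2,1) C  (was 4)
#11 (4,1) H  (was 1)
#12 (1,0) H  (was 0)
#13 (6,3) H  (was 3)

STATE = b0:- b1:0 b2:1 b3:- b4:1 b5:- b6:3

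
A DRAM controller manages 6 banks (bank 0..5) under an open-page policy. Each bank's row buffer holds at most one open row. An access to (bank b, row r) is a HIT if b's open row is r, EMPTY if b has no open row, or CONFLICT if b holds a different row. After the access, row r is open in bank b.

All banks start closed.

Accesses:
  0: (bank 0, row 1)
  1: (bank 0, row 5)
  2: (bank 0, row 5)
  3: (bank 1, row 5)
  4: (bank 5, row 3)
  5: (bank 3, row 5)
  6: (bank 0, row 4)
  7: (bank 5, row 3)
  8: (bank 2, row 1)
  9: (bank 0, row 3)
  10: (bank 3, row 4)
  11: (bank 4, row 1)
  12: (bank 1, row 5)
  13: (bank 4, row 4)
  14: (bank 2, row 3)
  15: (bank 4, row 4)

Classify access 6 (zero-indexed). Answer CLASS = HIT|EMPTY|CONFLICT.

  [0] b0 r1: no row ⇒ E
  [1] b0 r5: had r1 ⇒ C
  [2] b0 r5: had r5 ⇒ H
  [3] b1 r5: no row ⇒ E
  [4] b5 r3: no row ⇒ E
  [5] b3 r5: no row ⇒ E
  [6] b0 r4: had r5 ⇒ C
  [7] b5 r3: had r3 ⇒ H
  [8] b2 r1: no row ⇒ E
  [9] b0 r3: had r4 ⇒ C
  [10] b3 r4: had r5 ⇒ C
  [11] b4 r1: no row ⇒ E
  [12] b1 r5: had r5 ⇒ H
  [13] b4 r4: had r1 ⇒ C
  [14] b2 r3: had r1 ⇒ C
  [15] b4 r4: had r4 ⇒ H

CLASS = CONFLICT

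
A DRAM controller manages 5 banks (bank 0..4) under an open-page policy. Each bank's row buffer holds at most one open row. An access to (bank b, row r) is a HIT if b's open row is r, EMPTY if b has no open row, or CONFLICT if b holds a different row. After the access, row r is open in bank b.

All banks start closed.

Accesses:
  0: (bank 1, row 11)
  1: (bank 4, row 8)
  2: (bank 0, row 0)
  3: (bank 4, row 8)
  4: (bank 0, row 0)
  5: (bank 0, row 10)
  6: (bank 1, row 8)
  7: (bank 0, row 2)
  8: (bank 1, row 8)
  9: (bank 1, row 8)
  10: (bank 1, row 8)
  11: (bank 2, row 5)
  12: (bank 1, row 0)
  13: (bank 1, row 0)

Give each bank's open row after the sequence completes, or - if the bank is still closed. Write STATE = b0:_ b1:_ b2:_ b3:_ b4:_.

STATE = b0:2 b1:0 b2:5 b3:- b4:8

  [0] b1 r11: no row ⇒ E
  [1] b4 r8: no row ⇒ E
  [2] b0 r0: no row ⇒ E
  [3] b4 r8: had r8 ⇒ H
  [4] b0 r0: had r0 ⇒ H
  [5] b0 r10: had r0 ⇒ C
  [6] b1 r8: had r11 ⇒ C
  [7] b0 r2: had r10 ⇒ C
  [8] b1 r8: had r8 ⇒ H
  [9] b1 r8: had r8 ⇒ H
  [10] b1 r8: had r8 ⇒ H
  [11] b2 r5: no row ⇒ E
  [12] b1 r0: had r8 ⇒ C
  [13] b1 r0: had r0 ⇒ H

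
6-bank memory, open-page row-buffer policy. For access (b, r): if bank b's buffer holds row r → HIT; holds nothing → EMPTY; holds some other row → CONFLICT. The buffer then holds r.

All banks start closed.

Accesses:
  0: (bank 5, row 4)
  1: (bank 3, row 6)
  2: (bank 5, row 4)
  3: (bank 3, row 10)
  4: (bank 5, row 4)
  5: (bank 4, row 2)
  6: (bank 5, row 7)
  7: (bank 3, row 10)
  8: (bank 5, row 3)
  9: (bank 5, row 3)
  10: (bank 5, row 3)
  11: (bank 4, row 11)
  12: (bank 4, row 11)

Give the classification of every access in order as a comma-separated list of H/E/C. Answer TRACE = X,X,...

  [0] b5 r4: no row ⇒ E
  [1] b3 r6: no row ⇒ E
  [2] b5 r4: had r4 ⇒ H
  [3] b3 r10: had r6 ⇒ C
  [4] b5 r4: had r4 ⇒ H
  [5] b4 r2: no row ⇒ E
  [6] b5 r7: had r4 ⇒ C
  [7] b3 r10: had r10 ⇒ H
  [8] b5 r3: had r7 ⇒ C
  [9] b5 r3: had r3 ⇒ H
  [10] b5 r3: had r3 ⇒ H
  [11] b4 r11: had r2 ⇒ C
  [12] b4 r11: had r11 ⇒ H

TRACE = E,E,H,C,H,E,C,H,C,H,H,C,H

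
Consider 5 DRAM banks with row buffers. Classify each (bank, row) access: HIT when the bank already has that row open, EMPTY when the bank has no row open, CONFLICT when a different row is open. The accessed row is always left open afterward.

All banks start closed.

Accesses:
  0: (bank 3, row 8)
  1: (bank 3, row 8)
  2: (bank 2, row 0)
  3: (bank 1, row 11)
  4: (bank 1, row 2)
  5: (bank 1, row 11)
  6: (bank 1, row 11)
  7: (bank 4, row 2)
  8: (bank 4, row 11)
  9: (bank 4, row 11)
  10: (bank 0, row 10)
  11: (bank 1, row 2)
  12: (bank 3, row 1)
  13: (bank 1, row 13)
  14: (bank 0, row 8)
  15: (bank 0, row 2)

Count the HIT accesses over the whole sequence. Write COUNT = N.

  [0] b3 r8: no row ⇒ E
  [1] b3 r8: had r8 ⇒ H
  [2] b2 r0: no row ⇒ E
  [3] b1 r11: no row ⇒ E
  [4] b1 r2: had r11 ⇒ C
  [5] b1 r11: had r2 ⇒ C
  [6] b1 r11: had r11 ⇒ H
  [7] b4 r2: no row ⇒ E
  [8] b4 r11: had r2 ⇒ C
  [9] b4 r11: had r11 ⇒ H
  [10] b0 r10: no row ⇒ E
  [11] b1 r2: had r11 ⇒ C
  [12] b3 r1: had r8 ⇒ C
  [13] b1 r13: had r2 ⇒ C
  [14] b0 r8: had r10 ⇒ C
  [15] b0 r2: had r8 ⇒ C

COUNT = 3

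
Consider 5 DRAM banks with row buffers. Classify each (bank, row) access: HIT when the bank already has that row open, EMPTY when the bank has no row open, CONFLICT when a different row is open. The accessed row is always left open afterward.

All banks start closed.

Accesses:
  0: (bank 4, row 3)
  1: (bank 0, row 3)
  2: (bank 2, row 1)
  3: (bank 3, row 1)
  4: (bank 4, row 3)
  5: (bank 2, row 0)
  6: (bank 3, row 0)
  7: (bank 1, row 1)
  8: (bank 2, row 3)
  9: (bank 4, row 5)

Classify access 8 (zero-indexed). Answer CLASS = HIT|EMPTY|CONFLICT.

CLASS = CONFLICT

#0 (4,3) E
#1 (0,3) E
#2 (2,1) E
#3 (3,1) E
#4 (4,3) H  (was 3)
#5 (2,0) C  (was 1)
#6 (3,0) C  (was 1)
#7 (1,1) E
#8 (2,3) C  (was 0)
#9 (4,5) C  (was 3)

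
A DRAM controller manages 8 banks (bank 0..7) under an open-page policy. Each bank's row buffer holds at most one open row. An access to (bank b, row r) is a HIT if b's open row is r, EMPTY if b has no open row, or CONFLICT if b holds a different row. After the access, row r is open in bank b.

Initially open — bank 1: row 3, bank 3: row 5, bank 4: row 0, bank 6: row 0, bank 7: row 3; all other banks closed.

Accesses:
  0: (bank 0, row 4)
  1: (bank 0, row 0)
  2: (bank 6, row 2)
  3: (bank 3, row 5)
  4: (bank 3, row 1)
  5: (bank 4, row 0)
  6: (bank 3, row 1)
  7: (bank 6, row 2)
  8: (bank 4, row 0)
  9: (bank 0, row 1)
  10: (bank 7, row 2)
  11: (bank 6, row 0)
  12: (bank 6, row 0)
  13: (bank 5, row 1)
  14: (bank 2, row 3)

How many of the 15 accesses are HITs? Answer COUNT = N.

COUNT = 6

0: bank 0 row 4 — prev None → EMPTY
1: bank 0 row 0 — prev 4 → CONFLICT
2: bank 6 row 2 — prev 0 → CONFLICT
3: bank 3 row 5 — prev 5 → HIT
4: bank 3 row 1 — prev 5 → CONFLICT
5: bank 4 row 0 — prev 0 → HIT
6: bank 3 row 1 — prev 1 → HIT
7: bank 6 row 2 — prev 2 → HIT
8: bank 4 row 0 — prev 0 → HIT
9: bank 0 row 1 — prev 0 → CONFLICT
10: bank 7 row 2 — prev 3 → CONFLICT
11: bank 6 row 0 — prev 2 → CONFLICT
12: bank 6 row 0 — prev 0 → HIT
13: bank 5 row 1 — prev None → EMPTY
14: bank 2 row 3 — prev None → EMPTY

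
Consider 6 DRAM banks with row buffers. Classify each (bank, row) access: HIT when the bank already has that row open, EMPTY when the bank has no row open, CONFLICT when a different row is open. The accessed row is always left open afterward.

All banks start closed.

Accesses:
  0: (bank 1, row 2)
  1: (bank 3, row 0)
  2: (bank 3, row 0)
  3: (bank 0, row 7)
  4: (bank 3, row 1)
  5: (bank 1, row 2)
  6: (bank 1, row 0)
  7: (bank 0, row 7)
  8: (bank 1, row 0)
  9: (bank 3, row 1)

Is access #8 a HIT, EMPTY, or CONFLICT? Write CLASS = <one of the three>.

step 0: bank1 None->2 [EMPTY]
step 1: bank3 None->0 [EMPTY]
step 2: bank3 0->0 [HIT]
step 3: bank0 None->7 [EMPTY]
step 4: bank3 0->1 [CONFLICT]
step 5: bank1 2->2 [HIT]
step 6: bank1 2->0 [CONFLICT]
step 7: bank0 7->7 [HIT]
step 8: bank1 0->0 [HIT]
step 9: bank3 1->1 [HIT]

CLASS = HIT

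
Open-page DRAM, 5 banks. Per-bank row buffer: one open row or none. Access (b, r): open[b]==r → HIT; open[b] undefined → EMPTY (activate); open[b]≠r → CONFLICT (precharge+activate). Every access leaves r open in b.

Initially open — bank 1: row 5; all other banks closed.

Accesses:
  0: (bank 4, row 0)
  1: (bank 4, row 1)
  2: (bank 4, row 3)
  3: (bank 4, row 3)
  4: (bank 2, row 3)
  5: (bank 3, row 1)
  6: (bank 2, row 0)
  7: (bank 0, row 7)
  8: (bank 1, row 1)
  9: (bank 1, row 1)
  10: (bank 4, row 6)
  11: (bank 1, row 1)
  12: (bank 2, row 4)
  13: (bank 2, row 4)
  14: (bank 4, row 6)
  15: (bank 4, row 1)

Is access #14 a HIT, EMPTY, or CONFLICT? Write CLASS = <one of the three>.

CLASS = HIT

  [0] b4 r0: no row ⇒ E
  [1] b4 r1: had r0 ⇒ C
  [2] b4 r3: had r1 ⇒ C
  [3] b4 r3: had r3 ⇒ H
  [4] b2 r3: no row ⇒ E
  [5] b3 r1: no row ⇒ E
  [6] b2 r0: had r3 ⇒ C
  [7] b0 r7: no row ⇒ E
  [8] b1 r1: had r5 ⇒ C
  [9] b1 r1: had r1 ⇒ H
  [10] b4 r6: had r3 ⇒ C
  [11] b1 r1: had r1 ⇒ H
  [12] b2 r4: had r0 ⇒ C
  [13] b2 r4: had r4 ⇒ H
  [14] b4 r6: had r6 ⇒ H
  [15] b4 r1: had r6 ⇒ C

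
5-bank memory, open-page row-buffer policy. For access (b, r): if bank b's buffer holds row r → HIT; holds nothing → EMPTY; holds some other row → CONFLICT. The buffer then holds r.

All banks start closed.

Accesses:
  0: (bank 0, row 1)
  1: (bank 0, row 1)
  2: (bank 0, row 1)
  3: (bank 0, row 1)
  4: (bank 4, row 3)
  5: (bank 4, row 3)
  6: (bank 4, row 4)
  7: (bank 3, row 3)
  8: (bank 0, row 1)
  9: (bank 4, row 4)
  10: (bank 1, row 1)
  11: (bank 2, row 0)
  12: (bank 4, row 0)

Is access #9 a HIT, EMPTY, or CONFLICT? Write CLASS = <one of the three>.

0: bank 0 row 1 — prev None → EMPTY
1: bank 0 row 1 — prev 1 → HIT
2: bank 0 row 1 — prev 1 → HIT
3: bank 0 row 1 — prev 1 → HIT
4: bank 4 row 3 — prev None → EMPTY
5: bank 4 row 3 — prev 3 → HIT
6: bank 4 row 4 — prev 3 → CONFLICT
7: bank 3 row 3 — prev None → EMPTY
8: bank 0 row 1 — prev 1 → HIT
9: bank 4 row 4 — prev 4 → HIT
10: bank 1 row 1 — prev None → EMPTY
11: bank 2 row 0 — prev None → EMPTY
12: bank 4 row 0 — prev 4 → CONFLICT

CLASS = HIT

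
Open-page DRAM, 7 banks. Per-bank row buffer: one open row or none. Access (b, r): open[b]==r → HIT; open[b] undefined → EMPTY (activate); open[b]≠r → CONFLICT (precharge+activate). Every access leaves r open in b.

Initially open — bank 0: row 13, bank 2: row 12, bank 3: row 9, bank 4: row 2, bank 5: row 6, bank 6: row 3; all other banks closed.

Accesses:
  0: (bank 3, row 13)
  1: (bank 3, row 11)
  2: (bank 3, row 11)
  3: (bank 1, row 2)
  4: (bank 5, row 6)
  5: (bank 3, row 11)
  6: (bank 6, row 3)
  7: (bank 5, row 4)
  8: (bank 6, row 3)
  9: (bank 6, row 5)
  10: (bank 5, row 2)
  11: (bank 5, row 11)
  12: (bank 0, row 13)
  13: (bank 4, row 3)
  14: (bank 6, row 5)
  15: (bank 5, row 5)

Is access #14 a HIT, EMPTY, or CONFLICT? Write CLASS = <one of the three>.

CLASS = HIT

step 0: bank3 9->13 [CONFLICT]
step 1: bank3 13->11 [CONFLICT]
step 2: bank3 11->11 [HIT]
step 3: bank1 None->2 [EMPTY]
step 4: bank5 6->6 [HIT]
step 5: bank3 11->11 [HIT]
step 6: bank6 3->3 [HIT]
step 7: bank5 6->4 [CONFLICT]
step 8: bank6 3->3 [HIT]
step 9: bank6 3->5 [CONFLICT]
step 10: bank5 4->2 [CONFLICT]
step 11: bank5 2->11 [CONFLICT]
step 12: bank0 13->13 [HIT]
step 13: bank4 2->3 [CONFLICT]
step 14: bank6 5->5 [HIT]
step 15: bank5 11->5 [CONFLICT]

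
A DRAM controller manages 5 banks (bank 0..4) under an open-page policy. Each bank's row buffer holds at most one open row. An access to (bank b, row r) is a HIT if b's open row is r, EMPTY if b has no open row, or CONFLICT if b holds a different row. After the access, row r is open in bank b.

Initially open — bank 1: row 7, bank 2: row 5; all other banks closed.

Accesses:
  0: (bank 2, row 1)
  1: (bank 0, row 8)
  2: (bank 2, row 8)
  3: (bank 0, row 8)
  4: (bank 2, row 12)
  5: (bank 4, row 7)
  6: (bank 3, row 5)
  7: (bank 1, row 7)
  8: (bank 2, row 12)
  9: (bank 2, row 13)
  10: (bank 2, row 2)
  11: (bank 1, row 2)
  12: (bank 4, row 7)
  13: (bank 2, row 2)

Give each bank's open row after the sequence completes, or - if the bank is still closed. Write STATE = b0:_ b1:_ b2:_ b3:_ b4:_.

STATE = b0:8 b1:2 b2:2 b3:5 b4:7

#0 (2,1) C  (was 5)
#1 (0,8) E
#2 (2,8) C  (was 1)
#3 (0,8) H  (was 8)
#4 (2,12) C  (was 8)
#5 (4,7) E
#6 (3,5) E
#7 (1,7) H  (was 7)
#8 (2,12) H  (was 12)
#9 (2,13) C  (was 12)
#10 (2,2) C  (was 13)
#11 (1,2) C  (was 7)
#12 (4,7) H  (was 7)
#13 (2,2) H  (was 2)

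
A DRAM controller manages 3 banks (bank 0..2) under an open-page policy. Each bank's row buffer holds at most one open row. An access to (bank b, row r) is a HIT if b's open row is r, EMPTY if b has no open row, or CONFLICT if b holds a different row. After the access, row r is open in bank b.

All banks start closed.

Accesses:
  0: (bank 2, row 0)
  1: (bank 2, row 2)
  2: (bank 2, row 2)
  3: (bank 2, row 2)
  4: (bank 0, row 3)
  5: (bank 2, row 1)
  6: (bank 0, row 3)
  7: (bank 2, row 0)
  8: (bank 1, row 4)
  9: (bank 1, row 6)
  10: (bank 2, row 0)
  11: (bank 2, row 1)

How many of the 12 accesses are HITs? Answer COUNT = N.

COUNT = 4

  [0] b2 r0: no row ⇒ E
  [1] b2 r2: had r0 ⇒ C
  [2] b2 r2: had r2 ⇒ H
  [3] b2 r2: had r2 ⇒ H
  [4] b0 r3: no row ⇒ E
  [5] b2 r1: had r2 ⇒ C
  [6] b0 r3: had r3 ⇒ H
  [7] b2 r0: had r1 ⇒ C
  [8] b1 r4: no row ⇒ E
  [9] b1 r6: had r4 ⇒ C
  [10] b2 r0: had r0 ⇒ H
  [11] b2 r1: had r0 ⇒ C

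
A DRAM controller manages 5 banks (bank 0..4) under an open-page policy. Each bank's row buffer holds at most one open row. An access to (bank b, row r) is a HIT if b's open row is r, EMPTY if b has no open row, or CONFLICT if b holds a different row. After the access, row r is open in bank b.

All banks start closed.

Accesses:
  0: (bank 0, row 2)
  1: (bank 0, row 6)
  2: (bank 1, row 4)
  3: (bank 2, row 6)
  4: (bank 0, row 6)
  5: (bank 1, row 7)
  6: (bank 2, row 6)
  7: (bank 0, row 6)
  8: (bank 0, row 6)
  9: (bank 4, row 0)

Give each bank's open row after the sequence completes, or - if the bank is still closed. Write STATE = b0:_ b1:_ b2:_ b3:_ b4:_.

#0 (0,2) E
#1 (0,6) C  (was 2)
#2 (1,4) E
#3 (2,6) E
#4 (0,6) H  (was 6)
#5 (1,7) C  (was 4)
#6 (2,6) H  (was 6)
#7 (0,6) H  (was 6)
#8 (0,6) H  (was 6)
#9 (4,0) E

STATE = b0:6 b1:7 b2:6 b3:- b4:0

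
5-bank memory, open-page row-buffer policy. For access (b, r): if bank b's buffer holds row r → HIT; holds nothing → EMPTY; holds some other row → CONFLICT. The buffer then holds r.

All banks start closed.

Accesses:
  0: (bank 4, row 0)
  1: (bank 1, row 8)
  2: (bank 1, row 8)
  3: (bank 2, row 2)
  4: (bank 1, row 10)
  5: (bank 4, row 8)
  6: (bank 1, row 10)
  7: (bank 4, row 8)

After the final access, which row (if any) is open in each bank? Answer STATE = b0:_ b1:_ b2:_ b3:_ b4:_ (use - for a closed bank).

  [0] b4 r0: no row ⇒ E
  [1] b1 r8: no row ⇒ E
  [2] b1 r8: had r8 ⇒ H
  [3] b2 r2: no row ⇒ E
  [4] b1 r10: had r8 ⇒ C
  [5] b4 r8: had r0 ⇒ C
  [6] b1 r10: had r10 ⇒ H
  [7] b4 r8: had r8 ⇒ H

STATE = b0:- b1:10 b2:2 b3:- b4:8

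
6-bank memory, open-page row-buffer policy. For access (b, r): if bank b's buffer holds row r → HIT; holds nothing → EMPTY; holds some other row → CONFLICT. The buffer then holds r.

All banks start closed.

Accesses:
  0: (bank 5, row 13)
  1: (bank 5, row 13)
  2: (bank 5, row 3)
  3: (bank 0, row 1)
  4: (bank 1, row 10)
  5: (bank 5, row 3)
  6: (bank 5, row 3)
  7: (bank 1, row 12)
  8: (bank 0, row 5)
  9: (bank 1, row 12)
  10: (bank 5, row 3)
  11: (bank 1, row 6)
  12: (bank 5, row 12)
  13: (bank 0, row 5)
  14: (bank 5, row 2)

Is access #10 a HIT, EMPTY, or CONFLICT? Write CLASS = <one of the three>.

CLASS = HIT

#0 (5,13) E
#1 (5,13) H  (was 13)
#2 (5,3) C  (was 13)
#3 (0,1) E
#4 (1,10) E
#5 (5,3) H  (was 3)
#6 (5,3) H  (was 3)
#7 (1,12) C  (was 10)
#8 (0,5) C  (was 1)
#9 (1,12) H  (was 12)
#10 (5,3) H  (was 3)
#11 (1,6) C  (was 12)
#12 (5,12) C  (was 3)
#13 (0,5) H  (was 5)
#14 (5,2) C  (was 12)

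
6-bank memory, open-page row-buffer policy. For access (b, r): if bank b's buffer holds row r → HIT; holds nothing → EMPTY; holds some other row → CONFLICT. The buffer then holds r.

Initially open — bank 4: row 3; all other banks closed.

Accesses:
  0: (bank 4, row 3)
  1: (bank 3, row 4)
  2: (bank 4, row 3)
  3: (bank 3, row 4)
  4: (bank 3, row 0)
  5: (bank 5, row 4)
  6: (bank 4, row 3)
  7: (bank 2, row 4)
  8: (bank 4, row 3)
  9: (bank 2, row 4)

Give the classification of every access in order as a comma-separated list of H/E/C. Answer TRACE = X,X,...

TRACE = H,E,H,H,C,E,H,E,H,H

step 0: bank4 3->3 [HIT]
step 1: bank3 None->4 [EMPTY]
step 2: bank4 3->3 [HIT]
step 3: bank3 4->4 [HIT]
step 4: bank3 4->0 [CONFLICT]
step 5: bank5 None->4 [EMPTY]
step 6: bank4 3->3 [HIT]
step 7: bank2 None->4 [EMPTY]
step 8: bank4 3->3 [HIT]
step 9: bank2 4->4 [HIT]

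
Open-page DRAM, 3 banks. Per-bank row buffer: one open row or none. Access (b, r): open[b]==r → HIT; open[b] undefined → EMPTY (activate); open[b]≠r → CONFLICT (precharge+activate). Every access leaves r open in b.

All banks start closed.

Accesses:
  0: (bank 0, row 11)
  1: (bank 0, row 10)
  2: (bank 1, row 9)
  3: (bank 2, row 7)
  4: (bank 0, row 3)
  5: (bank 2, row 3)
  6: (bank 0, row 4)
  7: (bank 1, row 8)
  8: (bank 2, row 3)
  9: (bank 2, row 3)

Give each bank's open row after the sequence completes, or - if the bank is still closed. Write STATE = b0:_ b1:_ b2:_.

step 0: bank0 None->11 [EMPTY]
step 1: bank0 11->10 [CONFLICT]
step 2: bank1 None->9 [EMPTY]
step 3: bank2 None->7 [EMPTY]
step 4: bank0 10->3 [CONFLICT]
step 5: bank2 7->3 [CONFLICT]
step 6: bank0 3->4 [CONFLICT]
step 7: bank1 9->8 [CONFLICT]
step 8: bank2 3->3 [HIT]
step 9: bank2 3->3 [HIT]

STATE = b0:4 b1:8 b2:3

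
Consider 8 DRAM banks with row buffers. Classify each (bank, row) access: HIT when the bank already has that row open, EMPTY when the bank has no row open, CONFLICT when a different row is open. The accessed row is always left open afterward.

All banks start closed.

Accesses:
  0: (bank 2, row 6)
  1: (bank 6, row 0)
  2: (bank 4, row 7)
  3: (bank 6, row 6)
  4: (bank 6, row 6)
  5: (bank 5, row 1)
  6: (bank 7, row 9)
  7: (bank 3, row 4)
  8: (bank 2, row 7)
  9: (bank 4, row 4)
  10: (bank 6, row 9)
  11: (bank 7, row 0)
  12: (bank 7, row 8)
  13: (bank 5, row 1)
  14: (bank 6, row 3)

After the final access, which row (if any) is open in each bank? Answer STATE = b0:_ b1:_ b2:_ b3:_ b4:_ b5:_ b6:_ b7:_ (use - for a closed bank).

  [0] b2 r6: no row ⇒ E
  [1] b6 r0: no row ⇒ E
  [2] b4 r7: no row ⇒ E
  [3] b6 r6: had r0 ⇒ C
  [4] b6 r6: had r6 ⇒ H
  [5] b5 r1: no row ⇒ E
  [6] b7 r9: no row ⇒ E
  [7] b3 r4: no row ⇒ E
  [8] b2 r7: had r6 ⇒ C
  [9] b4 r4: had r7 ⇒ C
  [10] b6 r9: had r6 ⇒ C
  [11] b7 r0: had r9 ⇒ C
  [12] b7 r8: had r0 ⇒ C
  [13] b5 r1: had r1 ⇒ H
  [14] b6 r3: had r9 ⇒ C

STATE = b0:- b1:- b2:7 b3:4 b4:4 b5:1 b6:3 b7:8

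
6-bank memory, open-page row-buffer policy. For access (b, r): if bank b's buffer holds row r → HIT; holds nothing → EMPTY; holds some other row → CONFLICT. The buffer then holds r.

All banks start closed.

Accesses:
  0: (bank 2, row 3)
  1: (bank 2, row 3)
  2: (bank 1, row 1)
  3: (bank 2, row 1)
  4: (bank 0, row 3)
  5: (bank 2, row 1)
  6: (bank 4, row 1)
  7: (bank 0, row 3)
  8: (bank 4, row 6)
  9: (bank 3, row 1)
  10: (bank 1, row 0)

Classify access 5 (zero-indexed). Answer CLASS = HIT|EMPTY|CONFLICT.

0: bank 2 row 3 — prev None → EMPTY
1: bank 2 row 3 — prev 3 → HIT
2: bank 1 row 1 — prev None → EMPTY
3: bank 2 row 1 — prev 3 → CONFLICT
4: bank 0 row 3 — prev None → EMPTY
5: bank 2 row 1 — prev 1 → HIT
6: bank 4 row 1 — prev None → EMPTY
7: bank 0 row 3 — prev 3 → HIT
8: bank 4 row 6 — prev 1 → CONFLICT
9: bank 3 row 1 — prev None → EMPTY
10: bank 1 row 0 — prev 1 → CONFLICT

CLASS = HIT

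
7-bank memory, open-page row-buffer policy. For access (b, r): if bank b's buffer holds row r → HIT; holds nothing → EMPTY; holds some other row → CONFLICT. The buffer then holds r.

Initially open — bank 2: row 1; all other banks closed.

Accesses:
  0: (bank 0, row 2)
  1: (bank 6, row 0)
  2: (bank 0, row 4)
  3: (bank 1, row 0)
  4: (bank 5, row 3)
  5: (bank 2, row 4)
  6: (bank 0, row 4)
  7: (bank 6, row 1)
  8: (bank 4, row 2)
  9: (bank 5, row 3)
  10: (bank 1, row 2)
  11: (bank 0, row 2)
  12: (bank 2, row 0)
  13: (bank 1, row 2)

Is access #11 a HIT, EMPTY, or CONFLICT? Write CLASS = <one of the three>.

CLASS = CONFLICT

0: bank 0 row 2 — prev None → EMPTY
1: bank 6 row 0 — prev None → EMPTY
2: bank 0 row 4 — prev 2 → CONFLICT
3: bank 1 row 0 — prev None → EMPTY
4: bank 5 row 3 — prev None → EMPTY
5: bank 2 row 4 — prev 1 → CONFLICT
6: bank 0 row 4 — prev 4 → HIT
7: bank 6 row 1 — prev 0 → CONFLICT
8: bank 4 row 2 — prev None → EMPTY
9: bank 5 row 3 — prev 3 → HIT
10: bank 1 row 2 — prev 0 → CONFLICT
11: bank 0 row 2 — prev 4 → CONFLICT
12: bank 2 row 0 — prev 4 → CONFLICT
13: bank 1 row 2 — prev 2 → HIT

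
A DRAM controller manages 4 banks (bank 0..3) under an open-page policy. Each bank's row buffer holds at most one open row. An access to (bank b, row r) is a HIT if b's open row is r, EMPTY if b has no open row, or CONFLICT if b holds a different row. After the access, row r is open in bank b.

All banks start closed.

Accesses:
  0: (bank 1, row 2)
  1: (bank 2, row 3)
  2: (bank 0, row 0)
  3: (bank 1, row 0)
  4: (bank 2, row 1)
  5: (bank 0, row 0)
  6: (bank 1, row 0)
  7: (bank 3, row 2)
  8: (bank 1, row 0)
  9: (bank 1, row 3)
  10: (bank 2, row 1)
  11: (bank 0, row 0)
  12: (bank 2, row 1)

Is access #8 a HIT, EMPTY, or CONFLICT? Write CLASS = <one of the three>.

step 0: bank1 None->2 [EMPTY]
step 1: bank2 None->3 [EMPTY]
step 2: bank0 None->0 [EMPTY]
step 3: bank1 2->0 [CONFLICT]
step 4: bank2 3->1 [CONFLICT]
step 5: bank0 0->0 [HIT]
step 6: bank1 0->0 [HIT]
step 7: bank3 None->2 [EMPTY]
step 8: bank1 0->0 [HIT]
step 9: bank1 0->3 [CONFLICT]
step 10: bank2 1->1 [HIT]
step 11: bank0 0->0 [HIT]
step 12: bank2 1->1 [HIT]

CLASS = HIT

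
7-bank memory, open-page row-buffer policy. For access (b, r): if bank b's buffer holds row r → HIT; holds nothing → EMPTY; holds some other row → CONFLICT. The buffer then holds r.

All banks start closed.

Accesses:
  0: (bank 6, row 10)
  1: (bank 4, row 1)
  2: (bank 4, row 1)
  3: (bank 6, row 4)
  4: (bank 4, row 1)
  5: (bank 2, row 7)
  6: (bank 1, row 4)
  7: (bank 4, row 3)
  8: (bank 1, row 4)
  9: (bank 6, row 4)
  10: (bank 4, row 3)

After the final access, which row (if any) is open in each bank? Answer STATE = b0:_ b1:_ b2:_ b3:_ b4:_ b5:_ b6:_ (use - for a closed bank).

STATE = b0:- b1:4 b2:7 b3:- b4:3 b5:- b6:4

0: bank 6 row 10 — prev None → EMPTY
1: bank 4 row 1 — prev None → EMPTY
2: bank 4 row 1 — prev 1 → HIT
3: bank 6 row 4 — prev 10 → CONFLICT
4: bank 4 row 1 — prev 1 → HIT
5: bank 2 row 7 — prev None → EMPTY
6: bank 1 row 4 — prev None → EMPTY
7: bank 4 row 3 — prev 1 → CONFLICT
8: bank 1 row 4 — prev 4 → HIT
9: bank 6 row 4 — prev 4 → HIT
10: bank 4 row 3 — prev 3 → HIT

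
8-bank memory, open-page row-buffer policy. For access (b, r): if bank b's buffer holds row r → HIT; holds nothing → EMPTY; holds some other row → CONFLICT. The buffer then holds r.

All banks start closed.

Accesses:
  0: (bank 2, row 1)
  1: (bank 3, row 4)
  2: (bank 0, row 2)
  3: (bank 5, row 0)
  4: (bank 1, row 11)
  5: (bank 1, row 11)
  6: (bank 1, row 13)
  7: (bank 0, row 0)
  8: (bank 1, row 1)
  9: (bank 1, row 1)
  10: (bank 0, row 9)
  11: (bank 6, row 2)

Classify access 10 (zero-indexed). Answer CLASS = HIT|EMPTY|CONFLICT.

CLASS = CONFLICT

0: bank 2 row 1 — prev None → EMPTY
1: bank 3 row 4 — prev None → EMPTY
2: bank 0 row 2 — prev None → EMPTY
3: bank 5 row 0 — prev None → EMPTY
4: bank 1 row 11 — prev None → EMPTY
5: bank 1 row 11 — prev 11 → HIT
6: bank 1 row 13 — prev 11 → CONFLICT
7: bank 0 row 0 — prev 2 → CONFLICT
8: bank 1 row 1 — prev 13 → CONFLICT
9: bank 1 row 1 — prev 1 → HIT
10: bank 0 row 9 — prev 0 → CONFLICT
11: bank 6 row 2 — prev None → EMPTY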